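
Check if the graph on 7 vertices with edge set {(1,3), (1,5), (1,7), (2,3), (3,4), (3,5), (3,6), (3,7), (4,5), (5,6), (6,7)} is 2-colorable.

Step 1: Attempt 2-coloring using BFS:
  Start at vertex 1, assign color 0
  Color vertex 3 with color 1 (neighbor of 1)
  Color vertex 5 with color 1 (neighbor of 1)
  Color vertex 7 with color 1 (neighbor of 1)
  Color vertex 2 with color 0 (neighbor of 3)
  Color vertex 4 with color 0 (neighbor of 3)

Step 2: Conflict found! Vertices 3 and 5 are adjacent but have the same color.
This means the graph contains an odd cycle.

The graph is NOT bipartite.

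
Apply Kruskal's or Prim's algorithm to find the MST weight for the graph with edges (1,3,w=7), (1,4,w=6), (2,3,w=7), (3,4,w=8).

Apply Kruskal's algorithm (sort edges by weight, add if no cycle):

Sorted edges by weight:
  (1,4) w=6
  (1,3) w=7
  (2,3) w=7
  (3,4) w=8

Add edge (1,4) w=6 -- no cycle. Running total: 6
Add edge (1,3) w=7 -- no cycle. Running total: 13
Add edge (2,3) w=7 -- no cycle. Running total: 20

MST edges: (1,4,w=6), (1,3,w=7), (2,3,w=7)
Total MST weight: 6 + 7 + 7 = 20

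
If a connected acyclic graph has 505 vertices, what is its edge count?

A tree on n vertices always has exactly n - 1 edges.
For n = 505: edges = 505 - 1 = 504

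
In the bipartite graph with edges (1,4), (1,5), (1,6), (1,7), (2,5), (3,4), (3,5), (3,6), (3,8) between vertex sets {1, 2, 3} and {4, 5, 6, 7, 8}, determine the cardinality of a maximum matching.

Step 1: List the neighbors of each left vertex:
  1: 4, 5, 6, 7
  2: 5
  3: 4, 5, 6, 8

Step 2: Greedily match left vertices, then look for augmenting paths:
  Match 1 -- 4
  Match 2 -- 5
  Match 3 -- 6
  No augmenting path remains.

Step 3: Verify this is maximum:
  Matching size 3 = min(|L|, |R|) = min(3, 5), which is an upper bound, so this matching is maximum.

Maximum matching: {(1,4), (2,5), (3,6)}
Size: 3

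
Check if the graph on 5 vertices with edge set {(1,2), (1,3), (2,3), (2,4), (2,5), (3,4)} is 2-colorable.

Step 1: Attempt 2-coloring using BFS:
  Start at vertex 1, assign color 0
  Color vertex 2 with color 1 (neighbor of 1)
  Color vertex 3 with color 1 (neighbor of 1)

Step 2: Conflict found! Vertices 2 and 3 are adjacent but have the same color.
This means the graph contains an odd cycle.

The graph is NOT bipartite.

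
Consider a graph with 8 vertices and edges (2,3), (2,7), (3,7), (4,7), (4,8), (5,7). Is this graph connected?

Step 1: Build adjacency list from edges:
  1: (none)
  2: 3, 7
  3: 2, 7
  4: 7, 8
  5: 7
  6: (none)
  7: 2, 3, 4, 5
  8: 4

Step 2: Run BFS/DFS from vertex 1:
  Visited: {1}
  Reached 1 of 8 vertices

Step 3: Only 1 of 8 vertices reached. Graph is disconnected.
Connected components: {1}, {2, 3, 4, 5, 7, 8}, {6}
Answer: No, the graph is not connected (3 components).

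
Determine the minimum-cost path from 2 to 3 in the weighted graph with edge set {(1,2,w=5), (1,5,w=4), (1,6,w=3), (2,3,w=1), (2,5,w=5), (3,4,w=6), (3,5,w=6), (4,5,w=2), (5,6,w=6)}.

Step 1: Build adjacency list with weights:
  1: 2(w=5), 5(w=4), 6(w=3)
  2: 1(w=5), 3(w=1), 5(w=5)
  3: 2(w=1), 4(w=6), 5(w=6)
  4: 3(w=6), 5(w=2)
  5: 1(w=4), 2(w=5), 3(w=6), 4(w=2), 6(w=6)
  6: 1(w=3), 5(w=6)

Step 2: Apply Dijkstra's algorithm from vertex 2:
  Visit vertex 2 (distance=0)
    Update dist[1] = 5
    Update dist[3] = 1
    Update dist[5] = 5
  Visit vertex 3 (distance=1)
    Update dist[4] = 7

Step 3: Shortest path: 2 -> 3
Total weight: 1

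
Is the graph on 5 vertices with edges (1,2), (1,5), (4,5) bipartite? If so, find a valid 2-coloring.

Step 1: Attempt 2-coloring using BFS:
  Start at vertex 1, assign color 0
  Color vertex 2 with color 1 (neighbor of 1)
  Color vertex 5 with color 1 (neighbor of 1)
  Color vertex 4 with color 0 (neighbor of 5)
  Start new component at vertex 3, assign color 0

Step 2: 2-coloring succeeded. No conflicts found.
  Set A (color 0): {1, 3, 4}
  Set B (color 1): {2, 5}

The graph is bipartite with partition {1, 3, 4}, {2, 5}.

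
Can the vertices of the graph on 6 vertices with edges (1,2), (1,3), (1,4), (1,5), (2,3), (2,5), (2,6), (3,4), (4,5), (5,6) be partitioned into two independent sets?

Step 1: Attempt 2-coloring using BFS:
  Start at vertex 1, assign color 0
  Color vertex 2 with color 1 (neighbor of 1)
  Color vertex 3 with color 1 (neighbor of 1)
  Color vertex 4 with color 1 (neighbor of 1)
  Color vertex 5 with color 1 (neighbor of 1)

Step 2: Conflict found! Vertices 2 and 3 are adjacent but have the same color.
This means the graph contains an odd cycle.

The graph is NOT bipartite.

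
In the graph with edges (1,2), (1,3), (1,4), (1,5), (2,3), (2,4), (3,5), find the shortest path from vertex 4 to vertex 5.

Step 1: Build adjacency list:
  1: 2, 3, 4, 5
  2: 1, 3, 4
  3: 1, 2, 5
  4: 1, 2
  5: 1, 3

Step 2: BFS from vertex 4 to find shortest path to 5:
  vertex 1 reached at distance 1
  vertex 2 reached at distance 1
  vertex 3 reached at distance 2
  vertex 5 reached at distance 2

Step 3: Shortest path: 4 -> 1 -> 5
Path length: 2 edges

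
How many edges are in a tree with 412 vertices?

A tree on n vertices always has exactly n - 1 edges.
For n = 412: edges = 412 - 1 = 411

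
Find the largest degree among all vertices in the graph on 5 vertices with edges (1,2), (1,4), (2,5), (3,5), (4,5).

Step 1: Count edges incident to each vertex:
  deg(1) = 2 (neighbors: 2, 4)
  deg(2) = 2 (neighbors: 1, 5)
  deg(3) = 1 (neighbors: 5)
  deg(4) = 2 (neighbors: 1, 5)
  deg(5) = 3 (neighbors: 2, 3, 4)

Step 2: Find maximum:
  max(2, 2, 1, 2, 3) = 3 (vertex 5)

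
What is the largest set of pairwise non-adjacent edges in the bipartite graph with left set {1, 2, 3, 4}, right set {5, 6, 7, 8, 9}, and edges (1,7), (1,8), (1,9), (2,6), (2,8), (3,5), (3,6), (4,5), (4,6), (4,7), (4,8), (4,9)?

Step 1: List the neighbors of each left vertex:
  1: 7, 8, 9
  2: 6, 8
  3: 5, 6
  4: 5, 6, 7, 8, 9

Step 2: Greedily match left vertices, then look for augmenting paths:
  Match 1 -- 7
  Match 2 -- 6
  Match 3 -- 5
  Match 4 -- 8
  No augmenting path remains.

Step 3: Verify this is maximum:
  Matching size 4 = min(|L|, |R|) = min(4, 5), which is an upper bound, so this matching is maximum.

Maximum matching: {(1,7), (2,6), (3,5), (4,8)}
Size: 4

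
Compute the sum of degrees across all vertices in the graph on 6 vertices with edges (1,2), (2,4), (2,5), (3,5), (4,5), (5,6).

Step 1: Count edges incident to each vertex:
  deg(1) = 1 (neighbors: 2)
  deg(2) = 3 (neighbors: 1, 4, 5)
  deg(3) = 1 (neighbors: 5)
  deg(4) = 2 (neighbors: 2, 5)
  deg(5) = 4 (neighbors: 2, 3, 4, 6)
  deg(6) = 1 (neighbors: 5)

Step 2: Sum all degrees:
  1 + 3 + 1 + 2 + 4 + 1 = 12

Verification: sum of degrees = 2 * |E| = 2 * 6 = 12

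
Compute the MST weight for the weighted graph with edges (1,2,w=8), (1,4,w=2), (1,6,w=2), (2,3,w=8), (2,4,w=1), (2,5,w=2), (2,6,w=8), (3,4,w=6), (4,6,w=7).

Apply Kruskal's algorithm (sort edges by weight, add if no cycle):

Sorted edges by weight:
  (2,4) w=1
  (1,6) w=2
  (1,4) w=2
  (2,5) w=2
  (3,4) w=6
  (4,6) w=7
  (1,2) w=8
  (2,6) w=8
  (2,3) w=8

Add edge (2,4) w=1 -- no cycle. Running total: 1
Add edge (1,6) w=2 -- no cycle. Running total: 3
Add edge (1,4) w=2 -- no cycle. Running total: 5
Add edge (2,5) w=2 -- no cycle. Running total: 7
Add edge (3,4) w=6 -- no cycle. Running total: 13

MST edges: (2,4,w=1), (1,6,w=2), (1,4,w=2), (2,5,w=2), (3,4,w=6)
Total MST weight: 1 + 2 + 2 + 2 + 6 = 13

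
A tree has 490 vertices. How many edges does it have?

A tree on n vertices always has exactly n - 1 edges.
For n = 490: edges = 490 - 1 = 489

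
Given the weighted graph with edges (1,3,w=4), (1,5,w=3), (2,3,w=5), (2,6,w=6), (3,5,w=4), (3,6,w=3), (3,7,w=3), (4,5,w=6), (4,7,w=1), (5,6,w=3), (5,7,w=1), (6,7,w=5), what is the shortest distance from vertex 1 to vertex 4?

Step 1: Build adjacency list with weights:
  1: 3(w=4), 5(w=3)
  2: 3(w=5), 6(w=6)
  3: 1(w=4), 2(w=5), 5(w=4), 6(w=3), 7(w=3)
  4: 5(w=6), 7(w=1)
  5: 1(w=3), 3(w=4), 4(w=6), 6(w=3), 7(w=1)
  6: 2(w=6), 3(w=3), 5(w=3), 7(w=5)
  7: 3(w=3), 4(w=1), 5(w=1), 6(w=5)

Step 2: Apply Dijkstra's algorithm from vertex 1:
  Visit vertex 1 (distance=0)
    Update dist[3] = 4
    Update dist[5] = 3
  Visit vertex 5 (distance=3)
    Update dist[4] = 9
    Update dist[6] = 6
    Update dist[7] = 4
  Visit vertex 3 (distance=4)
    Update dist[2] = 9
  Visit vertex 7 (distance=4)
    Update dist[4] = 5
  Visit vertex 4 (distance=5)

Step 3: Shortest path: 1 -> 5 -> 7 -> 4
Total weight: 3 + 1 + 1 = 5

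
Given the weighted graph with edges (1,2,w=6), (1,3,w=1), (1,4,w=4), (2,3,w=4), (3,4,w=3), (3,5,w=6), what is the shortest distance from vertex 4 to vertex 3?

Step 1: Build adjacency list with weights:
  1: 2(w=6), 3(w=1), 4(w=4)
  2: 1(w=6), 3(w=4)
  3: 1(w=1), 2(w=4), 4(w=3), 5(w=6)
  4: 1(w=4), 3(w=3)
  5: 3(w=6)

Step 2: Apply Dijkstra's algorithm from vertex 4:
  Visit vertex 4 (distance=0)
    Update dist[1] = 4
    Update dist[3] = 3
  Visit vertex 3 (distance=3)
    Update dist[2] = 7
    Update dist[5] = 9

Step 3: Shortest path: 4 -> 3
Total weight: 3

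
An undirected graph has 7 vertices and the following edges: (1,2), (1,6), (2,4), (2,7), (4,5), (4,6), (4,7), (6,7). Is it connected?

Step 1: Build adjacency list from edges:
  1: 2, 6
  2: 1, 4, 7
  3: (none)
  4: 2, 5, 6, 7
  5: 4
  6: 1, 4, 7
  7: 2, 4, 6

Step 2: Run BFS/DFS from vertex 1:
  Visited: {1, 2, 6, 4, 7, 5}
  Reached 6 of 7 vertices

Step 3: Only 6 of 7 vertices reached. Graph is disconnected.
Connected components: {1, 2, 4, 5, 6, 7}, {3}
Answer: No, the graph is not connected (2 components).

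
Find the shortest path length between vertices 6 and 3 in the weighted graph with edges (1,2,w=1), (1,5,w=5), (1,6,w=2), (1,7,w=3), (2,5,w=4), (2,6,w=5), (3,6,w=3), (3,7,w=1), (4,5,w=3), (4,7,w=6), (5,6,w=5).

Step 1: Build adjacency list with weights:
  1: 2(w=1), 5(w=5), 6(w=2), 7(w=3)
  2: 1(w=1), 5(w=4), 6(w=5)
  3: 6(w=3), 7(w=1)
  4: 5(w=3), 7(w=6)
  5: 1(w=5), 2(w=4), 4(w=3), 6(w=5)
  6: 1(w=2), 2(w=5), 3(w=3), 5(w=5)
  7: 1(w=3), 3(w=1), 4(w=6)

Step 2: Apply Dijkstra's algorithm from vertex 6:
  Visit vertex 6 (distance=0)
    Update dist[1] = 2
    Update dist[2] = 5
    Update dist[3] = 3
    Update dist[5] = 5
  Visit vertex 1 (distance=2)
    Update dist[2] = 3
    Update dist[7] = 5
  Visit vertex 2 (distance=3)
  Visit vertex 3 (distance=3)
    Update dist[7] = 4

Step 3: Shortest path: 6 -> 3
Total weight: 3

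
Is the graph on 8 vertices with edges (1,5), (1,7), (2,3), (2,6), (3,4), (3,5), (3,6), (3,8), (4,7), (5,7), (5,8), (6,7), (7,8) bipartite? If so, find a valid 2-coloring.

Step 1: Attempt 2-coloring using BFS:
  Start at vertex 1, assign color 0
  Color vertex 5 with color 1 (neighbor of 1)
  Color vertex 7 with color 1 (neighbor of 1)
  Color vertex 3 with color 0 (neighbor of 5)

Step 2: Conflict found! Vertices 5 and 7 are adjacent but have the same color.
This means the graph contains an odd cycle.

The graph is NOT bipartite.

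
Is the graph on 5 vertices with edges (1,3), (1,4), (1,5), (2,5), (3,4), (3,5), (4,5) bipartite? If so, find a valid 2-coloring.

Step 1: Attempt 2-coloring using BFS:
  Start at vertex 1, assign color 0
  Color vertex 3 with color 1 (neighbor of 1)
  Color vertex 4 with color 1 (neighbor of 1)
  Color vertex 5 with color 1 (neighbor of 1)

Step 2: Conflict found! Vertices 3 and 4 are adjacent but have the same color.
This means the graph contains an odd cycle.

The graph is NOT bipartite.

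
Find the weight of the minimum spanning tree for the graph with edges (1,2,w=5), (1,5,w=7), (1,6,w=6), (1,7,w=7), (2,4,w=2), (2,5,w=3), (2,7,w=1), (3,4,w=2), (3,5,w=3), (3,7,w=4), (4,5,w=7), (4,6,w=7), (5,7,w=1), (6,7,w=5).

Apply Kruskal's algorithm (sort edges by weight, add if no cycle):

Sorted edges by weight:
  (2,7) w=1
  (5,7) w=1
  (2,4) w=2
  (3,4) w=2
  (2,5) w=3
  (3,5) w=3
  (3,7) w=4
  (1,2) w=5
  (6,7) w=5
  (1,6) w=6
  (1,5) w=7
  (1,7) w=7
  (4,5) w=7
  (4,6) w=7

Add edge (2,7) w=1 -- no cycle. Running total: 1
Add edge (5,7) w=1 -- no cycle. Running total: 2
Add edge (2,4) w=2 -- no cycle. Running total: 4
Add edge (3,4) w=2 -- no cycle. Running total: 6
Skip edge (2,5) w=3 -- would create cycle
Skip edge (3,5) w=3 -- would create cycle
Skip edge (3,7) w=4 -- would create cycle
Add edge (1,2) w=5 -- no cycle. Running total: 11
Add edge (6,7) w=5 -- no cycle. Running total: 16

MST edges: (2,7,w=1), (5,7,w=1), (2,4,w=2), (3,4,w=2), (1,2,w=5), (6,7,w=5)
Total MST weight: 1 + 1 + 2 + 2 + 5 + 5 = 16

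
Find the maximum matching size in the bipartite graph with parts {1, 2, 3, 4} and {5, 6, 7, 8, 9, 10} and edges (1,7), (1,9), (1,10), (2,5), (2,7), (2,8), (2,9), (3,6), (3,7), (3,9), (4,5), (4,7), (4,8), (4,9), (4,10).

Step 1: List the neighbors of each left vertex:
  1: 7, 9, 10
  2: 5, 7, 8, 9
  3: 6, 7, 9
  4: 5, 7, 8, 9, 10

Step 2: Greedily match left vertices, then look for augmenting paths:
  Match 1 -- 7
  Match 2 -- 5
  Match 3 -- 6
  Match 4 -- 8
  No augmenting path remains.

Step 3: Verify this is maximum:
  Matching size 4 = min(|L|, |R|) = min(4, 6), which is an upper bound, so this matching is maximum.

Maximum matching: {(1,7), (2,5), (3,6), (4,8)}
Size: 4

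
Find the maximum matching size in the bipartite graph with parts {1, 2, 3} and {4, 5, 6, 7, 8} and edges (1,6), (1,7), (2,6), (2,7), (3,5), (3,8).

Step 1: List the neighbors of each left vertex:
  1: 6, 7
  2: 6, 7
  3: 5, 8

Step 2: Greedily match left vertices, then look for augmenting paths:
  Match 1 -- 6
  Match 2 -- 7
  Match 3 -- 5
  No augmenting path remains.

Step 3: Verify this is maximum:
  Matching size 3 = min(|L|, |R|) = min(3, 5), which is an upper bound, so this matching is maximum.

Maximum matching: {(1,6), (2,7), (3,5)}
Size: 3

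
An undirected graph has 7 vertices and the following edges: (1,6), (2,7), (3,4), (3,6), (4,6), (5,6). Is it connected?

Step 1: Build adjacency list from edges:
  1: 6
  2: 7
  3: 4, 6
  4: 3, 6
  5: 6
  6: 1, 3, 4, 5
  7: 2

Step 2: Run BFS/DFS from vertex 1:
  Visited: {1, 6, 3, 4, 5}
  Reached 5 of 7 vertices

Step 3: Only 5 of 7 vertices reached. Graph is disconnected.
Connected components: {1, 3, 4, 5, 6}, {2, 7}
Answer: No, the graph is not connected (2 components).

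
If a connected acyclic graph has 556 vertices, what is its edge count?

A tree on n vertices always has exactly n - 1 edges.
For n = 556: edges = 556 - 1 = 555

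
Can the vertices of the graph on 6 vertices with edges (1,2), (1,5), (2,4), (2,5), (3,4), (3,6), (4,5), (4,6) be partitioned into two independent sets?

Step 1: Attempt 2-coloring using BFS:
  Start at vertex 1, assign color 0
  Color vertex 2 with color 1 (neighbor of 1)
  Color vertex 5 with color 1 (neighbor of 1)
  Color vertex 4 with color 0 (neighbor of 2)

Step 2: Conflict found! Vertices 2 and 5 are adjacent but have the same color.
This means the graph contains an odd cycle.

The graph is NOT bipartite.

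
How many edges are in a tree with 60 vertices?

A tree on n vertices always has exactly n - 1 edges.
For n = 60: edges = 60 - 1 = 59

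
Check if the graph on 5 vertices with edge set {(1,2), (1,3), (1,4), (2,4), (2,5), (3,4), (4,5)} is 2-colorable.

Step 1: Attempt 2-coloring using BFS:
  Start at vertex 1, assign color 0
  Color vertex 2 with color 1 (neighbor of 1)
  Color vertex 3 with color 1 (neighbor of 1)
  Color vertex 4 with color 1 (neighbor of 1)

Step 2: Conflict found! Vertices 2 and 4 are adjacent but have the same color.
This means the graph contains an odd cycle.

The graph is NOT bipartite.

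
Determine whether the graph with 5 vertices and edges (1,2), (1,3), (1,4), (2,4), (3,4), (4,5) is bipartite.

Step 1: Attempt 2-coloring using BFS:
  Start at vertex 1, assign color 0
  Color vertex 2 with color 1 (neighbor of 1)
  Color vertex 3 with color 1 (neighbor of 1)
  Color vertex 4 with color 1 (neighbor of 1)

Step 2: Conflict found! Vertices 2 and 4 are adjacent but have the same color.
This means the graph contains an odd cycle.

The graph is NOT bipartite.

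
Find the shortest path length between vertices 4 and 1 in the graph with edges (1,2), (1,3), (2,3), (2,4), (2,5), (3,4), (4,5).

Step 1: Build adjacency list:
  1: 2, 3
  2: 1, 3, 4, 5
  3: 1, 2, 4
  4: 2, 3, 5
  5: 2, 4

Step 2: BFS from vertex 4 to find shortest path to 1:
  vertex 2 reached at distance 1
  vertex 3 reached at distance 1
  vertex 5 reached at distance 1
  vertex 1 reached at distance 2

Step 3: Shortest path: 4 -> 2 -> 1
Path length: 2 edges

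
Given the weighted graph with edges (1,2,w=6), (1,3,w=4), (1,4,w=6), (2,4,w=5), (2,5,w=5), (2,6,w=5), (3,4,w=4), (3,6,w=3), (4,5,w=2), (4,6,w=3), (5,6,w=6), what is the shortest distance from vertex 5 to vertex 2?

Step 1: Build adjacency list with weights:
  1: 2(w=6), 3(w=4), 4(w=6)
  2: 1(w=6), 4(w=5), 5(w=5), 6(w=5)
  3: 1(w=4), 4(w=4), 6(w=3)
  4: 1(w=6), 2(w=5), 3(w=4), 5(w=2), 6(w=3)
  5: 2(w=5), 4(w=2), 6(w=6)
  6: 2(w=5), 3(w=3), 4(w=3), 5(w=6)

Step 2: Apply Dijkstra's algorithm from vertex 5:
  Visit vertex 5 (distance=0)
    Update dist[2] = 5
    Update dist[4] = 2
    Update dist[6] = 6
  Visit vertex 4 (distance=2)
    Update dist[1] = 8
    Update dist[3] = 6
    Update dist[6] = 5
  Visit vertex 2 (distance=5)

Step 3: Shortest path: 5 -> 2
Total weight: 5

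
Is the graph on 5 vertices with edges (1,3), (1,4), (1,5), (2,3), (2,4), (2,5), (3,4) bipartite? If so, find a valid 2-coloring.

Step 1: Attempt 2-coloring using BFS:
  Start at vertex 1, assign color 0
  Color vertex 3 with color 1 (neighbor of 1)
  Color vertex 4 with color 1 (neighbor of 1)
  Color vertex 5 with color 1 (neighbor of 1)
  Color vertex 2 with color 0 (neighbor of 3)

Step 2: Conflict found! Vertices 3 and 4 are adjacent but have the same color.
This means the graph contains an odd cycle.

The graph is NOT bipartite.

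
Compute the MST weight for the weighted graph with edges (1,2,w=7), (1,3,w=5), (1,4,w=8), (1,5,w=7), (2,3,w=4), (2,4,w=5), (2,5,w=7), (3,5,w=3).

Apply Kruskal's algorithm (sort edges by weight, add if no cycle):

Sorted edges by weight:
  (3,5) w=3
  (2,3) w=4
  (1,3) w=5
  (2,4) w=5
  (1,2) w=7
  (1,5) w=7
  (2,5) w=7
  (1,4) w=8

Add edge (3,5) w=3 -- no cycle. Running total: 3
Add edge (2,3) w=4 -- no cycle. Running total: 7
Add edge (1,3) w=5 -- no cycle. Running total: 12
Add edge (2,4) w=5 -- no cycle. Running total: 17

MST edges: (3,5,w=3), (2,3,w=4), (1,3,w=5), (2,4,w=5)
Total MST weight: 3 + 4 + 5 + 5 = 17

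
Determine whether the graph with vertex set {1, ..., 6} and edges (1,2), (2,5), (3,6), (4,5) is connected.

Step 1: Build adjacency list from edges:
  1: 2
  2: 1, 5
  3: 6
  4: 5
  5: 2, 4
  6: 3

Step 2: Run BFS/DFS from vertex 1:
  Visited: {1, 2, 5, 4}
  Reached 4 of 6 vertices

Step 3: Only 4 of 6 vertices reached. Graph is disconnected.
Connected components: {1, 2, 4, 5}, {3, 6}
Answer: No, the graph is not connected (2 components).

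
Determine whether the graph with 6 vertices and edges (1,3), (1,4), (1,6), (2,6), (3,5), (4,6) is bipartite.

Step 1: Attempt 2-coloring using BFS:
  Start at vertex 1, assign color 0
  Color vertex 3 with color 1 (neighbor of 1)
  Color vertex 4 with color 1 (neighbor of 1)
  Color vertex 6 with color 1 (neighbor of 1)
  Color vertex 5 with color 0 (neighbor of 3)

Step 2: Conflict found! Vertices 4 and 6 are adjacent but have the same color.
This means the graph contains an odd cycle.

The graph is NOT bipartite.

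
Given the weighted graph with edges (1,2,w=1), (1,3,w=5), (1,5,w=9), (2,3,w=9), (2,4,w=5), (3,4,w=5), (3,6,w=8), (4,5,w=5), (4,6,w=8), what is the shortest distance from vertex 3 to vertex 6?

Step 1: Build adjacency list with weights:
  1: 2(w=1), 3(w=5), 5(w=9)
  2: 1(w=1), 3(w=9), 4(w=5)
  3: 1(w=5), 2(w=9), 4(w=5), 6(w=8)
  4: 2(w=5), 3(w=5), 5(w=5), 6(w=8)
  5: 1(w=9), 4(w=5)
  6: 3(w=8), 4(w=8)

Step 2: Apply Dijkstra's algorithm from vertex 3:
  Visit vertex 3 (distance=0)
    Update dist[1] = 5
    Update dist[2] = 9
    Update dist[4] = 5
    Update dist[6] = 8
  Visit vertex 1 (distance=5)
    Update dist[2] = 6
    Update dist[5] = 14
  Visit vertex 4 (distance=5)
    Update dist[5] = 10
  Visit vertex 2 (distance=6)
  Visit vertex 6 (distance=8)

Step 3: Shortest path: 3 -> 6
Total weight: 8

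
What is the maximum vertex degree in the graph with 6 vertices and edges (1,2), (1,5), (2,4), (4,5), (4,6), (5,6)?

Step 1: Count edges incident to each vertex:
  deg(1) = 2 (neighbors: 2, 5)
  deg(2) = 2 (neighbors: 1, 4)
  deg(3) = 0 (neighbors: none)
  deg(4) = 3 (neighbors: 2, 5, 6)
  deg(5) = 3 (neighbors: 1, 4, 6)
  deg(6) = 2 (neighbors: 4, 5)

Step 2: Find maximum:
  max(2, 2, 0, 3, 3, 2) = 3 (vertex 4)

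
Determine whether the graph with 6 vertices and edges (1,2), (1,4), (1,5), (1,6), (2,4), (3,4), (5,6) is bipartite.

Step 1: Attempt 2-coloring using BFS:
  Start at vertex 1, assign color 0
  Color vertex 2 with color 1 (neighbor of 1)
  Color vertex 4 with color 1 (neighbor of 1)
  Color vertex 5 with color 1 (neighbor of 1)
  Color vertex 6 with color 1 (neighbor of 1)

Step 2: Conflict found! Vertices 2 and 4 are adjacent but have the same color.
This means the graph contains an odd cycle.

The graph is NOT bipartite.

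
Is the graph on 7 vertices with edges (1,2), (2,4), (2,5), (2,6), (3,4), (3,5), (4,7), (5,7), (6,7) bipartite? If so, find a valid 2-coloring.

Step 1: Attempt 2-coloring using BFS:
  Start at vertex 1, assign color 0
  Color vertex 2 with color 1 (neighbor of 1)
  Color vertex 4 with color 0 (neighbor of 2)
  Color vertex 5 with color 0 (neighbor of 2)
  Color vertex 6 with color 0 (neighbor of 2)
  Color vertex 3 with color 1 (neighbor of 4)
  Color vertex 7 with color 1 (neighbor of 4)

Step 2: 2-coloring succeeded. No conflicts found.
  Set A (color 0): {1, 4, 5, 6}
  Set B (color 1): {2, 3, 7}

The graph is bipartite with partition {1, 4, 5, 6}, {2, 3, 7}.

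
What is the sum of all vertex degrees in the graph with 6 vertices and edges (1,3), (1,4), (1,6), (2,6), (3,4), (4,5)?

Step 1: Count edges incident to each vertex:
  deg(1) = 3 (neighbors: 3, 4, 6)
  deg(2) = 1 (neighbors: 6)
  deg(3) = 2 (neighbors: 1, 4)
  deg(4) = 3 (neighbors: 1, 3, 5)
  deg(5) = 1 (neighbors: 4)
  deg(6) = 2 (neighbors: 1, 2)

Step 2: Sum all degrees:
  3 + 1 + 2 + 3 + 1 + 2 = 12

Verification: sum of degrees = 2 * |E| = 2 * 6 = 12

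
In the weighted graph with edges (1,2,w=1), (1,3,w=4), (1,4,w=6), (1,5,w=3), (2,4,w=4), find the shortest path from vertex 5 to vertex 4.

Step 1: Build adjacency list with weights:
  1: 2(w=1), 3(w=4), 4(w=6), 5(w=3)
  2: 1(w=1), 4(w=4)
  3: 1(w=4)
  4: 1(w=6), 2(w=4)
  5: 1(w=3)

Step 2: Apply Dijkstra's algorithm from vertex 5:
  Visit vertex 5 (distance=0)
    Update dist[1] = 3
  Visit vertex 1 (distance=3)
    Update dist[2] = 4
    Update dist[3] = 7
    Update dist[4] = 9
  Visit vertex 2 (distance=4)
    Update dist[4] = 8
  Visit vertex 3 (distance=7)
  Visit vertex 4 (distance=8)

Step 3: Shortest path: 5 -> 1 -> 2 -> 4
Total weight: 3 + 1 + 4 = 8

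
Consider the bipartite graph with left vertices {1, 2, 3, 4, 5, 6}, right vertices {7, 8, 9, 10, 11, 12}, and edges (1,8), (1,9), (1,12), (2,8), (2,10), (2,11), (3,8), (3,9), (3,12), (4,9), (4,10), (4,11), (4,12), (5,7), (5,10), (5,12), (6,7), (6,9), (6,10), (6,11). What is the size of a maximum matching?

Step 1: List the neighbors of each left vertex:
  1: 8, 9, 12
  2: 8, 10, 11
  3: 8, 9, 12
  4: 9, 10, 11, 12
  5: 7, 10, 12
  6: 7, 9, 10, 11

Step 2: Greedily match left vertices, then look for augmenting paths:
  Match 1 -- 8
  Match 2 -- 10
  Match 3 -- 9
  Match 4 -- 11
  Match 5 -- 12
  Match 6 -- 7
  No augmenting path remains.

Step 3: Verify this is maximum:
  Matching size 6 = min(|L|, |R|) = min(6, 6), which is an upper bound, so this matching is maximum.

Maximum matching: {(1,8), (2,10), (3,9), (4,11), (5,12), (6,7)}
Size: 6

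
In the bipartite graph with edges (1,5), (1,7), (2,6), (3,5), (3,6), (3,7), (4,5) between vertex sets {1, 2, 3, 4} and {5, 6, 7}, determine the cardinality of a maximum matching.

Step 1: List the neighbors of each left vertex:
  1: 5, 7
  2: 6
  3: 5, 6, 7
  4: 5

Step 2: Greedily match left vertices, then look for augmenting paths:
  Match 1 -- 5
  Match 2 -- 6
  Match 3 -- 7
  No augmenting path remains.

Step 3: Verify this is maximum:
  Matching size 3 = min(|L|, |R|) = min(4, 3), which is an upper bound, so this matching is maximum.

Maximum matching: {(1,5), (2,6), (3,7)}
Size: 3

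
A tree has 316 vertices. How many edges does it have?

A tree on n vertices always has exactly n - 1 edges.
For n = 316: edges = 316 - 1 = 315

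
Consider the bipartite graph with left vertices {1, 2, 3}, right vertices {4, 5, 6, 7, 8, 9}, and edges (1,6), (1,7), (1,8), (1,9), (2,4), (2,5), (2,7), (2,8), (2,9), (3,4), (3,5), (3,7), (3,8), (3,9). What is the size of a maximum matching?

Step 1: List the neighbors of each left vertex:
  1: 6, 7, 8, 9
  2: 4, 5, 7, 8, 9
  3: 4, 5, 7, 8, 9

Step 2: Greedily match left vertices, then look for augmenting paths:
  Match 1 -- 6
  Match 2 -- 4
  Match 3 -- 5
  No augmenting path remains.

Step 3: Verify this is maximum:
  Matching size 3 = min(|L|, |R|) = min(3, 6), which is an upper bound, so this matching is maximum.

Maximum matching: {(1,6), (2,4), (3,5)}
Size: 3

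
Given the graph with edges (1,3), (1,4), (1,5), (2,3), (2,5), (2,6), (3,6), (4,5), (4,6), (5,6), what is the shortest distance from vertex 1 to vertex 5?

Step 1: Build adjacency list:
  1: 3, 4, 5
  2: 3, 5, 6
  3: 1, 2, 6
  4: 1, 5, 6
  5: 1, 2, 4, 6
  6: 2, 3, 4, 5

Step 2: BFS from vertex 1 to find shortest path to 5:
  vertex 3 reached at distance 1
  vertex 4 reached at distance 1
  vertex 5 reached at distance 1

Step 3: Shortest path: 1 -> 5
Path length: 1 edge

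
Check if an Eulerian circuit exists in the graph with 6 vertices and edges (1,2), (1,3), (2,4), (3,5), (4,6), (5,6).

Step 1: Find the degree of each vertex:
  deg(1) = 2
  deg(2) = 2
  deg(3) = 2
  deg(4) = 2
  deg(5) = 2
  deg(6) = 2

Step 2: Count vertices with odd degree:
  All vertices have even degree (0 odd-degree vertices)

Step 3: Apply Euler's theorem:
  - Eulerian circuit exists iff graph is connected and all vertices have even degree
  - Eulerian path exists iff graph is connected and has 0 or 2 odd-degree vertices

Graph is connected with 0 odd-degree vertices.
Both Eulerian circuit and Eulerian path exist.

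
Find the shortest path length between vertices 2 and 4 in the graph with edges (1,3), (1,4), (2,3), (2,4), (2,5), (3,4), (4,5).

Step 1: Build adjacency list:
  1: 3, 4
  2: 3, 4, 5
  3: 1, 2, 4
  4: 1, 2, 3, 5
  5: 2, 4

Step 2: BFS from vertex 2 to find shortest path to 4:
  vertex 3 reached at distance 1
  vertex 4 reached at distance 1

Step 3: Shortest path: 2 -> 4
Path length: 1 edge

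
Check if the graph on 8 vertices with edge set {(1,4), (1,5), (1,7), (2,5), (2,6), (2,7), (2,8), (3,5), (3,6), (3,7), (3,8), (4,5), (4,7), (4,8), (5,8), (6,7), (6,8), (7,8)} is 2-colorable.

Step 1: Attempt 2-coloring using BFS:
  Start at vertex 1, assign color 0
  Color vertex 4 with color 1 (neighbor of 1)
  Color vertex 5 with color 1 (neighbor of 1)
  Color vertex 7 with color 1 (neighbor of 1)

Step 2: Conflict found! Vertices 4 and 5 are adjacent but have the same color.
This means the graph contains an odd cycle.

The graph is NOT bipartite.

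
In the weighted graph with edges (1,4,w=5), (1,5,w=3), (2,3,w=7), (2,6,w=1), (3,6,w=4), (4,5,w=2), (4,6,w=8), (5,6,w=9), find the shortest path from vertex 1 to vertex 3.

Step 1: Build adjacency list with weights:
  1: 4(w=5), 5(w=3)
  2: 3(w=7), 6(w=1)
  3: 2(w=7), 6(w=4)
  4: 1(w=5), 5(w=2), 6(w=8)
  5: 1(w=3), 4(w=2), 6(w=9)
  6: 2(w=1), 3(w=4), 4(w=8), 5(w=9)

Step 2: Apply Dijkstra's algorithm from vertex 1:
  Visit vertex 1 (distance=0)
    Update dist[4] = 5
    Update dist[5] = 3
  Visit vertex 5 (distance=3)
    Update dist[6] = 12
  Visit vertex 4 (distance=5)
  Visit vertex 6 (distance=12)
    Update dist[2] = 13
    Update dist[3] = 16
  Visit vertex 2 (distance=13)
  Visit vertex 3 (distance=16)

Step 3: Shortest path: 1 -> 5 -> 6 -> 3
Total weight: 3 + 9 + 4 = 16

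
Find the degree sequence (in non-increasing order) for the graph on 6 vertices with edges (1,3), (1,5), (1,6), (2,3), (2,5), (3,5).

Step 1: Count edges incident to each vertex:
  deg(1) = 3 (neighbors: 3, 5, 6)
  deg(2) = 2 (neighbors: 3, 5)
  deg(3) = 3 (neighbors: 1, 2, 5)
  deg(4) = 0 (neighbors: none)
  deg(5) = 3 (neighbors: 1, 2, 3)
  deg(6) = 1 (neighbors: 1)

Step 2: Sort degrees in non-increasing order:
  Degrees: [3, 2, 3, 0, 3, 1] -> sorted: [3, 3, 3, 2, 1, 0]

Degree sequence: [3, 3, 3, 2, 1, 0]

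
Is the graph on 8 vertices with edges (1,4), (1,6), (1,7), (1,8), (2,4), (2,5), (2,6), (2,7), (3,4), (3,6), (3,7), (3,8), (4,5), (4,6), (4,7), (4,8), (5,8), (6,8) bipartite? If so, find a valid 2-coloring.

Step 1: Attempt 2-coloring using BFS:
  Start at vertex 1, assign color 0
  Color vertex 4 with color 1 (neighbor of 1)
  Color vertex 6 with color 1 (neighbor of 1)
  Color vertex 7 with color 1 (neighbor of 1)
  Color vertex 8 with color 1 (neighbor of 1)
  Color vertex 2 with color 0 (neighbor of 4)
  Color vertex 3 with color 0 (neighbor of 4)
  Color vertex 5 with color 0 (neighbor of 4)

Step 2: Conflict found! Vertices 4 and 6 are adjacent but have the same color.
This means the graph contains an odd cycle.

The graph is NOT bipartite.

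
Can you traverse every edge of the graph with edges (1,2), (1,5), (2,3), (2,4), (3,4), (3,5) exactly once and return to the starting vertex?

Step 1: Find the degree of each vertex:
  deg(1) = 2
  deg(2) = 3
  deg(3) = 3
  deg(4) = 2
  deg(5) = 2

Step 2: Count vertices with odd degree:
  Odd-degree vertices: 2, 3 (2 total)

Step 3: Apply Euler's theorem:
  - Eulerian circuit exists iff graph is connected and all vertices have even degree
  - Eulerian path exists iff graph is connected and has 0 or 2 odd-degree vertices

Graph is connected with exactly 2 odd-degree vertices (2, 3).
Eulerian path exists (starting and ending at the odd-degree vertices), but no Eulerian circuit.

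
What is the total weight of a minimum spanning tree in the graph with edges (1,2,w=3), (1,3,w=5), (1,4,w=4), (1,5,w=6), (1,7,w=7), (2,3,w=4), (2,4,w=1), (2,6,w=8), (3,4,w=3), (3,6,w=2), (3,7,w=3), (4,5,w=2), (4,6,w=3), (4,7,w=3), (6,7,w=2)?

Apply Kruskal's algorithm (sort edges by weight, add if no cycle):

Sorted edges by weight:
  (2,4) w=1
  (3,6) w=2
  (4,5) w=2
  (6,7) w=2
  (1,2) w=3
  (3,4) w=3
  (3,7) w=3
  (4,6) w=3
  (4,7) w=3
  (1,4) w=4
  (2,3) w=4
  (1,3) w=5
  (1,5) w=6
  (1,7) w=7
  (2,6) w=8

Add edge (2,4) w=1 -- no cycle. Running total: 1
Add edge (3,6) w=2 -- no cycle. Running total: 3
Add edge (4,5) w=2 -- no cycle. Running total: 5
Add edge (6,7) w=2 -- no cycle. Running total: 7
Add edge (1,2) w=3 -- no cycle. Running total: 10
Add edge (3,4) w=3 -- no cycle. Running total: 13

MST edges: (2,4,w=1), (3,6,w=2), (4,5,w=2), (6,7,w=2), (1,2,w=3), (3,4,w=3)
Total MST weight: 1 + 2 + 2 + 2 + 3 + 3 = 13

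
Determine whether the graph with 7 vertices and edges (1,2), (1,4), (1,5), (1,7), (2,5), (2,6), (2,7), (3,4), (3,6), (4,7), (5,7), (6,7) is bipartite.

Step 1: Attempt 2-coloring using BFS:
  Start at vertex 1, assign color 0
  Color vertex 2 with color 1 (neighbor of 1)
  Color vertex 4 with color 1 (neighbor of 1)
  Color vertex 5 with color 1 (neighbor of 1)
  Color vertex 7 with color 1 (neighbor of 1)

Step 2: Conflict found! Vertices 2 and 5 are adjacent but have the same color.
This means the graph contains an odd cycle.

The graph is NOT bipartite.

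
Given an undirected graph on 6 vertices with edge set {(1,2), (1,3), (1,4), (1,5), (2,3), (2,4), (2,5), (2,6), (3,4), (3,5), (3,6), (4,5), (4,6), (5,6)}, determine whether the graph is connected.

Step 1: Build adjacency list from edges:
  1: 2, 3, 4, 5
  2: 1, 3, 4, 5, 6
  3: 1, 2, 4, 5, 6
  4: 1, 2, 3, 5, 6
  5: 1, 2, 3, 4, 6
  6: 2, 3, 4, 5

Step 2: Run BFS/DFS from vertex 1:
  Visited: {1, 2, 3, 4, 5, 6}
  Reached 6 of 6 vertices

Step 3: All 6 vertices reached from vertex 1, so the graph is connected.
Answer: Yes, the graph is connected.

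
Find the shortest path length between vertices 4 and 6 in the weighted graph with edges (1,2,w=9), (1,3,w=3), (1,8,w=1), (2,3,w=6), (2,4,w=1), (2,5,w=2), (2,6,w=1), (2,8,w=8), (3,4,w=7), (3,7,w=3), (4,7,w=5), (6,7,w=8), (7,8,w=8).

Step 1: Build adjacency list with weights:
  1: 2(w=9), 3(w=3), 8(w=1)
  2: 1(w=9), 3(w=6), 4(w=1), 5(w=2), 6(w=1), 8(w=8)
  3: 1(w=3), 2(w=6), 4(w=7), 7(w=3)
  4: 2(w=1), 3(w=7), 7(w=5)
  5: 2(w=2)
  6: 2(w=1), 7(w=8)
  7: 3(w=3), 4(w=5), 6(w=8), 8(w=8)
  8: 1(w=1), 2(w=8), 7(w=8)

Step 2: Apply Dijkstra's algorithm from vertex 4:
  Visit vertex 4 (distance=0)
    Update dist[2] = 1
    Update dist[3] = 7
    Update dist[7] = 5
  Visit vertex 2 (distance=1)
    Update dist[1] = 10
    Update dist[5] = 3
    Update dist[6] = 2
    Update dist[8] = 9
  Visit vertex 6 (distance=2)

Step 3: Shortest path: 4 -> 2 -> 6
Total weight: 1 + 1 = 2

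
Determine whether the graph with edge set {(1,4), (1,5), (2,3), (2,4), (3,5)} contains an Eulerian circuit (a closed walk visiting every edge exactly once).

Step 1: Find the degree of each vertex:
  deg(1) = 2
  deg(2) = 2
  deg(3) = 2
  deg(4) = 2
  deg(5) = 2

Step 2: Count vertices with odd degree:
  All vertices have even degree (0 odd-degree vertices)

Step 3: Apply Euler's theorem:
  - Eulerian circuit exists iff graph is connected and all vertices have even degree
  - Eulerian path exists iff graph is connected and has 0 or 2 odd-degree vertices

Graph is connected with 0 odd-degree vertices.
Both Eulerian circuit and Eulerian path exist.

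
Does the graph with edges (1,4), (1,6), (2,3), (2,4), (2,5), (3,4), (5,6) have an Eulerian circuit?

Step 1: Find the degree of each vertex:
  deg(1) = 2
  deg(2) = 3
  deg(3) = 2
  deg(4) = 3
  deg(5) = 2
  deg(6) = 2

Step 2: Count vertices with odd degree:
  Odd-degree vertices: 2, 4 (2 total)

Step 3: Apply Euler's theorem:
  - Eulerian circuit exists iff graph is connected and all vertices have even degree
  - Eulerian path exists iff graph is connected and has 0 or 2 odd-degree vertices

Graph is connected with exactly 2 odd-degree vertices (2, 4).
Eulerian path exists (starting and ending at the odd-degree vertices), but no Eulerian circuit.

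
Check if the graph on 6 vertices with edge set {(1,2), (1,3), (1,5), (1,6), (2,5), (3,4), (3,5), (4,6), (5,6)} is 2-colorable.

Step 1: Attempt 2-coloring using BFS:
  Start at vertex 1, assign color 0
  Color vertex 2 with color 1 (neighbor of 1)
  Color vertex 3 with color 1 (neighbor of 1)
  Color vertex 5 with color 1 (neighbor of 1)
  Color vertex 6 with color 1 (neighbor of 1)

Step 2: Conflict found! Vertices 2 and 5 are adjacent but have the same color.
This means the graph contains an odd cycle.

The graph is NOT bipartite.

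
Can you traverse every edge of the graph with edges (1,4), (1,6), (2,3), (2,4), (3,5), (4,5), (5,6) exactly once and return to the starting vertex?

Step 1: Find the degree of each vertex:
  deg(1) = 2
  deg(2) = 2
  deg(3) = 2
  deg(4) = 3
  deg(5) = 3
  deg(6) = 2

Step 2: Count vertices with odd degree:
  Odd-degree vertices: 4, 5 (2 total)

Step 3: Apply Euler's theorem:
  - Eulerian circuit exists iff graph is connected and all vertices have even degree
  - Eulerian path exists iff graph is connected and has 0 or 2 odd-degree vertices

Graph is connected with exactly 2 odd-degree vertices (4, 5).
Eulerian path exists (starting and ending at the odd-degree vertices), but no Eulerian circuit.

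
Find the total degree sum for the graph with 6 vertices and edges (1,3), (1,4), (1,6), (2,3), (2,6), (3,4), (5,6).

Step 1: Count edges incident to each vertex:
  deg(1) = 3 (neighbors: 3, 4, 6)
  deg(2) = 2 (neighbors: 3, 6)
  deg(3) = 3 (neighbors: 1, 2, 4)
  deg(4) = 2 (neighbors: 1, 3)
  deg(5) = 1 (neighbors: 6)
  deg(6) = 3 (neighbors: 1, 2, 5)

Step 2: Sum all degrees:
  3 + 2 + 3 + 2 + 1 + 3 = 14

Verification: sum of degrees = 2 * |E| = 2 * 7 = 14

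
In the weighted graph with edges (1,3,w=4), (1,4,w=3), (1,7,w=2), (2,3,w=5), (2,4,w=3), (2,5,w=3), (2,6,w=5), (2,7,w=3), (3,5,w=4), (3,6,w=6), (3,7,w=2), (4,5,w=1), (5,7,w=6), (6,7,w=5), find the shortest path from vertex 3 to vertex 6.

Step 1: Build adjacency list with weights:
  1: 3(w=4), 4(w=3), 7(w=2)
  2: 3(w=5), 4(w=3), 5(w=3), 6(w=5), 7(w=3)
  3: 1(w=4), 2(w=5), 5(w=4), 6(w=6), 7(w=2)
  4: 1(w=3), 2(w=3), 5(w=1)
  5: 2(w=3), 3(w=4), 4(w=1), 7(w=6)
  6: 2(w=5), 3(w=6), 7(w=5)
  7: 1(w=2), 2(w=3), 3(w=2), 5(w=6), 6(w=5)

Step 2: Apply Dijkstra's algorithm from vertex 3:
  Visit vertex 3 (distance=0)
    Update dist[1] = 4
    Update dist[2] = 5
    Update dist[5] = 4
    Update dist[6] = 6
    Update dist[7] = 2
  Visit vertex 7 (distance=2)
  Visit vertex 1 (distance=4)
    Update dist[4] = 7
  Visit vertex 5 (distance=4)
    Update dist[4] = 5
  Visit vertex 2 (distance=5)
  Visit vertex 4 (distance=5)
  Visit vertex 6 (distance=6)

Step 3: Shortest path: 3 -> 6
Total weight: 6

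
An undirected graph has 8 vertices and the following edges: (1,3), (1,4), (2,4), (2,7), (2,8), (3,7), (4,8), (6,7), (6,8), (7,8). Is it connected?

Step 1: Build adjacency list from edges:
  1: 3, 4
  2: 4, 7, 8
  3: 1, 7
  4: 1, 2, 8
  5: (none)
  6: 7, 8
  7: 2, 3, 6, 8
  8: 2, 4, 6, 7

Step 2: Run BFS/DFS from vertex 1:
  Visited: {1, 3, 4, 7, 2, 8, 6}
  Reached 7 of 8 vertices

Step 3: Only 7 of 8 vertices reached. Graph is disconnected.
Connected components: {1, 2, 3, 4, 6, 7, 8}, {5}
Answer: No, the graph is not connected (2 components).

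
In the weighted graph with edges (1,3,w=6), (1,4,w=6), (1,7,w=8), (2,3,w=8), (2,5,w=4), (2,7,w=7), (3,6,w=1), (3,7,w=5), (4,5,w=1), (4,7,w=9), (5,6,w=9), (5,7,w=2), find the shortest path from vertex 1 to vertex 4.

Step 1: Build adjacency list with weights:
  1: 3(w=6), 4(w=6), 7(w=8)
  2: 3(w=8), 5(w=4), 7(w=7)
  3: 1(w=6), 2(w=8), 6(w=1), 7(w=5)
  4: 1(w=6), 5(w=1), 7(w=9)
  5: 2(w=4), 4(w=1), 6(w=9), 7(w=2)
  6: 3(w=1), 5(w=9)
  7: 1(w=8), 2(w=7), 3(w=5), 4(w=9), 5(w=2)

Step 2: Apply Dijkstra's algorithm from vertex 1:
  Visit vertex 1 (distance=0)
    Update dist[3] = 6
    Update dist[4] = 6
    Update dist[7] = 8
  Visit vertex 3 (distance=6)
    Update dist[2] = 14
    Update dist[6] = 7
  Visit vertex 4 (distance=6)
    Update dist[5] = 7

Step 3: Shortest path: 1 -> 4
Total weight: 6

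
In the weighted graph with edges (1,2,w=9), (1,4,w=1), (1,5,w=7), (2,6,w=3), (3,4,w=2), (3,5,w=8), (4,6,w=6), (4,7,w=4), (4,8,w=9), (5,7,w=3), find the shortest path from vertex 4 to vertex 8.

Step 1: Build adjacency list with weights:
  1: 2(w=9), 4(w=1), 5(w=7)
  2: 1(w=9), 6(w=3)
  3: 4(w=2), 5(w=8)
  4: 1(w=1), 3(w=2), 6(w=6), 7(w=4), 8(w=9)
  5: 1(w=7), 3(w=8), 7(w=3)
  6: 2(w=3), 4(w=6)
  7: 4(w=4), 5(w=3)
  8: 4(w=9)

Step 2: Apply Dijkstra's algorithm from vertex 4:
  Visit vertex 4 (distance=0)
    Update dist[1] = 1
    Update dist[3] = 2
    Update dist[6] = 6
    Update dist[7] = 4
    Update dist[8] = 9
  Visit vertex 1 (distance=1)
    Update dist[2] = 10
    Update dist[5] = 8
  Visit vertex 3 (distance=2)
  Visit vertex 7 (distance=4)
    Update dist[5] = 7
  Visit vertex 6 (distance=6)
    Update dist[2] = 9
  Visit vertex 5 (distance=7)
  Visit vertex 2 (distance=9)
  Visit vertex 8 (distance=9)

Step 3: Shortest path: 4 -> 8
Total weight: 9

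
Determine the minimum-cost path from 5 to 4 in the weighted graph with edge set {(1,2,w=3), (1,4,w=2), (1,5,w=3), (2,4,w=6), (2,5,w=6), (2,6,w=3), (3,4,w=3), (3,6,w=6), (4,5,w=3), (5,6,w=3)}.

Step 1: Build adjacency list with weights:
  1: 2(w=3), 4(w=2), 5(w=3)
  2: 1(w=3), 4(w=6), 5(w=6), 6(w=3)
  3: 4(w=3), 6(w=6)
  4: 1(w=2), 2(w=6), 3(w=3), 5(w=3)
  5: 1(w=3), 2(w=6), 4(w=3), 6(w=3)
  6: 2(w=3), 3(w=6), 5(w=3)

Step 2: Apply Dijkstra's algorithm from vertex 5:
  Visit vertex 5 (distance=0)
    Update dist[1] = 3
    Update dist[2] = 6
    Update dist[4] = 3
    Update dist[6] = 3
  Visit vertex 1 (distance=3)
  Visit vertex 4 (distance=3)
    Update dist[3] = 6

Step 3: Shortest path: 5 -> 4
Total weight: 3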